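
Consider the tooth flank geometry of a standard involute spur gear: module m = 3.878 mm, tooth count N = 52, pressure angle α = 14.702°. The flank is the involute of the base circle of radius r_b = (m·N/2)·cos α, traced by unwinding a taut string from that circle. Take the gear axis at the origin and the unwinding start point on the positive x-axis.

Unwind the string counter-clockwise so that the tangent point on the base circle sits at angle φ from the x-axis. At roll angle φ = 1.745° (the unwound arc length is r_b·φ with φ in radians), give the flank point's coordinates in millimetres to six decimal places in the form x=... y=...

pitch radius r_p = m·N/2 = 3.878·52/2 = 100.828000
base radius r_b = r_p·cos α = 100.828000·cos 14.702° = 97.526780
roll angle φ = 1.745° = 0.03045600 rad
x = r_b·(cos φ + φ·sin φ) = 97.526780·(0.99953625 + 0.03045600·0.03045129) = 97.572001
y = r_b·(sin φ − φ·cos φ) = 97.526780·(0.03045129 − 0.03045600·0.99953625) = 0.000918

x=97.572001 y=0.000918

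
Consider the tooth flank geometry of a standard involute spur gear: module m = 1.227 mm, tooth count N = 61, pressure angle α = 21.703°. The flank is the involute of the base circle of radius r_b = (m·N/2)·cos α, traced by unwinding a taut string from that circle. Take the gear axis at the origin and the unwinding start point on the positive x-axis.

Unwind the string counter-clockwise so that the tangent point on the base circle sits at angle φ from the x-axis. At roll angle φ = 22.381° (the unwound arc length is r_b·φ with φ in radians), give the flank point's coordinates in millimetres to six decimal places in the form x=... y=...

x=37.323082 y=0.680332

pitch radius r_p = m·N/2 = 1.227·61/2 = 37.423500
base radius r_b = r_p·cos α = 37.423500·cos 21.703° = 34.770668
roll angle φ = 22.381° = 0.39062214 rad
x = r_b·(cos φ + φ·sin φ) = 34.770668·(0.92467235 + 0.39062214·0.38076376) = 37.323082
y = r_b·(sin φ − φ·cos φ) = 34.770668·(0.38076376 − 0.39062214·0.92467235) = 0.680332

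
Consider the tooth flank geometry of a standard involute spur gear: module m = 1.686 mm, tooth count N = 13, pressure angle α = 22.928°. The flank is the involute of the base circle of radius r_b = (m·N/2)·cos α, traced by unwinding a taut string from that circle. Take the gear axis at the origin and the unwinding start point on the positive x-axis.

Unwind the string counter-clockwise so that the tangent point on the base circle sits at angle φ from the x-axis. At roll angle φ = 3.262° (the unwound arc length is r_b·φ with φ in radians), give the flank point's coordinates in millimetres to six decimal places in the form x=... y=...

x=10.109530 y=0.000621

pitch radius r_p = m·N/2 = 1.686·13/2 = 10.959000
base radius r_b = r_p·cos α = 10.959000·cos 22.928° = 10.093186
roll angle φ = 3.262° = 0.05693264 rad
x = r_b·(cos φ + φ·sin φ) = 10.093186·(0.99837977 + 0.05693264·0.05690189) = 10.109530
y = r_b·(sin φ − φ·cos φ) = 10.093186·(0.05690189 − 0.05693264·0.99837977) = 0.000621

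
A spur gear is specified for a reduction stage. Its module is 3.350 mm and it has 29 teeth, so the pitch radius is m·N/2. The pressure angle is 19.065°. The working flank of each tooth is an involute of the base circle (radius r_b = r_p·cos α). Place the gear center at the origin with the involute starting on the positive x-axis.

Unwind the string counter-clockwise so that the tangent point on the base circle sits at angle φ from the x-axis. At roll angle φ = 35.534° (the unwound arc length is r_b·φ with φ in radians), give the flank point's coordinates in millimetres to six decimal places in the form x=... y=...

pitch radius r_p = m·N/2 = 3.350·29/2 = 48.575000
base radius r_b = r_p·cos α = 48.575000·cos 19.065° = 45.910594
roll angle φ = 35.534° = 0.62018530 rad
x = r_b·(cos φ + φ·sin φ) = 45.910594·(0.81377078 + 0.62018530·0.58118596) = 53.908852
y = r_b·(sin φ − φ·cos φ) = 45.910594·(0.58118596 − 0.62018530·0.81377078) = 3.512036

x=53.908852 y=3.512036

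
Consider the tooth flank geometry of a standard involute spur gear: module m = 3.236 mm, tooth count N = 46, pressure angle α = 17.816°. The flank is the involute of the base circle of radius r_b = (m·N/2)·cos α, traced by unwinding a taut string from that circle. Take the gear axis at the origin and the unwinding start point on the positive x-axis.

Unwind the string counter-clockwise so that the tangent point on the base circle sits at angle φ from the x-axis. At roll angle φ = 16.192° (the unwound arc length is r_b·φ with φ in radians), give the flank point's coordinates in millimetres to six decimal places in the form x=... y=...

pitch radius r_p = m·N/2 = 3.236·46/2 = 74.428000
base radius r_b = r_p·cos α = 74.428000·cos 17.816° = 70.858730
roll angle φ = 16.192° = 0.28260371 rad
x = r_b·(cos φ + φ·sin φ) = 70.858730·(0.96033263 + 0.28260371·0.27885702) = 73.632046
y = r_b·(sin φ − φ·cos φ) = 70.858730·(0.27885702 − 0.28260371·0.96033263) = 0.528851

x=73.632046 y=0.528851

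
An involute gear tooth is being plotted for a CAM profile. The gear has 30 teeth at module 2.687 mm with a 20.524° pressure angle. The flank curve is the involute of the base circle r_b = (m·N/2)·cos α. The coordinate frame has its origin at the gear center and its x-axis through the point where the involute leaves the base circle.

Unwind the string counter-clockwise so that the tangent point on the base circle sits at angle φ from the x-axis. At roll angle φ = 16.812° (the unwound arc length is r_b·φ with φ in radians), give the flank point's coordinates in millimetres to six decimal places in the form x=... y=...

x=39.336805 y=0.315140

pitch radius r_p = m·N/2 = 2.687·30/2 = 40.305000
base radius r_b = r_p·cos α = 40.305000·cos 20.524° = 37.746657
roll angle φ = 16.812° = 0.29342475 rad
x = r_b·(cos φ + φ·sin φ) = 37.746657·(0.95725894 + 0.29342475·0.28923229) = 39.336805
y = r_b·(sin φ − φ·cos φ) = 37.746657·(0.28923229 − 0.29342475·0.95725894) = 0.315140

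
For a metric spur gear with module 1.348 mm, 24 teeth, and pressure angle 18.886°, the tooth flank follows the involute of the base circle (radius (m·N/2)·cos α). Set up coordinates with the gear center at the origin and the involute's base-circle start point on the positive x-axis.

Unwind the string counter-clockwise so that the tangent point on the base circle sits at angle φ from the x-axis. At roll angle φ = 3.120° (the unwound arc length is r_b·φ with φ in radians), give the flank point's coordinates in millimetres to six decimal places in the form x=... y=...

x=15.327832 y=0.000824

pitch radius r_p = m·N/2 = 1.348·24/2 = 16.176000
base radius r_b = r_p·cos α = 16.176000·cos 18.886° = 15.305157
roll angle φ = 3.120° = 0.05445427 rad
x = r_b·(cos φ + φ·sin φ) = 15.305157·(0.99851773 + 0.05445427·0.05442736) = 15.327832
y = r_b·(sin φ − φ·cos φ) = 15.305157·(0.05442736 − 0.05445427·0.99851773) = 0.000824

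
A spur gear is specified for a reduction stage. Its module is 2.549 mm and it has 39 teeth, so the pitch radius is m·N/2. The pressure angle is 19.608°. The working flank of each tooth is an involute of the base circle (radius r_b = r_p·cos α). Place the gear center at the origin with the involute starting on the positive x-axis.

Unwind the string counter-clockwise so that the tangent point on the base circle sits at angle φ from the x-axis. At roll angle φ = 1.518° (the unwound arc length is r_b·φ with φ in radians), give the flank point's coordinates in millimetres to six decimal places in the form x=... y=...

x=46.839539 y=0.000290

pitch radius r_p = m·N/2 = 2.549·39/2 = 49.705500
base radius r_b = r_p·cos α = 49.705500·cos 19.608° = 46.823108
roll angle φ = 1.518° = 0.02649410 rad
x = r_b·(cos φ + φ·sin φ) = 46.823108·(0.99964905 + 0.02649410·0.02649100) = 46.839539
y = r_b·(sin φ − φ·cos φ) = 46.823108·(0.02649100 − 0.02649410·0.99964905) = 0.000290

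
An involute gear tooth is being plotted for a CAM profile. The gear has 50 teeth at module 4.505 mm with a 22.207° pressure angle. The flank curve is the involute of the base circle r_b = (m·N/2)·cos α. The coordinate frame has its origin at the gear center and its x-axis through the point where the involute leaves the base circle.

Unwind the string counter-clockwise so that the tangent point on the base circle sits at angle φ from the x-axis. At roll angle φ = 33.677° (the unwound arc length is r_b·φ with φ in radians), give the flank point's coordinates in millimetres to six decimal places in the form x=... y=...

x=120.756621 y=6.817038

pitch radius r_p = m·N/2 = 4.505·50/2 = 112.625000
base radius r_b = r_p·cos α = 112.625000·cos 22.207° = 104.270975
roll angle φ = 33.677° = 0.58777453 rad
x = r_b·(cos φ + φ·sin φ) = 104.270975·(0.83217678 + 0.58777453·0.55451041) = 120.756621
y = r_b·(sin φ − φ·cos φ) = 104.270975·(0.55451041 − 0.58777453·0.83217678) = 6.817038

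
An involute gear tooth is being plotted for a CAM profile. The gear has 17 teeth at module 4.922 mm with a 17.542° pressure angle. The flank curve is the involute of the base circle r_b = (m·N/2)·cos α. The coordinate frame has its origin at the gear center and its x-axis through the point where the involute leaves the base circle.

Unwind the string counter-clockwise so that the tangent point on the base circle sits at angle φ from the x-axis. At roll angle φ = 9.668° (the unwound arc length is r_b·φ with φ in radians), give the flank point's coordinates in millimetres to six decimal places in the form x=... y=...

x=40.455295 y=0.063703

pitch radius r_p = m·N/2 = 4.922·17/2 = 41.837000
base radius r_b = r_p·cos α = 41.837000·cos 17.542° = 39.891423
roll angle φ = 9.668° = 0.16873843 rad
x = r_b·(cos φ + φ·sin φ) = 39.891423·(0.98579742 + 0.16873843·0.16793883) = 40.455295
y = r_b·(sin φ − φ·cos φ) = 39.891423·(0.16793883 − 0.16873843·0.98579742) = 0.063703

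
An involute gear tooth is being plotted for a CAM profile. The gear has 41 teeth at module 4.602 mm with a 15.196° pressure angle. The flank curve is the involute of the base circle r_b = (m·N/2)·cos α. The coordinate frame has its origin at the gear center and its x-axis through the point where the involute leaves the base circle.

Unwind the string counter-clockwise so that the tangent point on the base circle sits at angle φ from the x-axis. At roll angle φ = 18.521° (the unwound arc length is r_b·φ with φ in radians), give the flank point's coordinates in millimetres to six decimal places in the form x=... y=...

x=95.675415 y=1.014385

pitch radius r_p = m·N/2 = 4.602·41/2 = 94.341000
base radius r_b = r_p·cos α = 94.341000·cos 15.196° = 91.042348
roll angle φ = 18.521° = 0.32325243 rad
x = r_b·(cos φ + φ·sin φ) = 91.042348·(0.94820729 + 0.32325243·0.31765221) = 95.675415
y = r_b·(sin φ − φ·cos φ) = 91.042348·(0.31765221 − 0.32325243·0.94820729) = 1.014385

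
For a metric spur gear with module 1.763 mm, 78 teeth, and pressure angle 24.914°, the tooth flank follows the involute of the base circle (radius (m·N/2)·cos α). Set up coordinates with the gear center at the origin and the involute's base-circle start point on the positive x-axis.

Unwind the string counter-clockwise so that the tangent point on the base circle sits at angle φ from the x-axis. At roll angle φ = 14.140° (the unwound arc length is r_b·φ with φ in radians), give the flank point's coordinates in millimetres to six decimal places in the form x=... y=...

pitch radius r_p = m·N/2 = 1.763·78/2 = 68.757000
base radius r_b = r_p·cos α = 68.757000·cos 24.914° = 62.358550
roll angle φ = 14.140° = 0.24678956 rad
x = r_b·(cos φ + φ·sin φ) = 62.358550·(0.96970170 + 0.24678956·0.24429205) = 64.228710
y = r_b·(sin φ − φ·cos φ) = 62.358550·(0.24429205 − 0.24678956·0.96970170) = 0.310533

x=64.228710 y=0.310533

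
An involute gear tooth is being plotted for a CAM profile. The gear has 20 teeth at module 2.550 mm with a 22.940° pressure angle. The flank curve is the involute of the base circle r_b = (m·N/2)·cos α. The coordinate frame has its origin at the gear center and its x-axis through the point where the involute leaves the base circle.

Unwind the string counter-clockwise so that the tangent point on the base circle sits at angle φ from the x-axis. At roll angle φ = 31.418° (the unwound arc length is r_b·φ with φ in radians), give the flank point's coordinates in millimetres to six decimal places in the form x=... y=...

x=26.752838 y=1.252248

pitch radius r_p = m·N/2 = 2.550·20/2 = 25.500000
base radius r_b = r_p·cos α = 25.500000·cos 22.940° = 23.483295
roll angle φ = 31.418° = 0.54834754 rad
x = r_b·(cos φ + φ·sin φ) = 23.483295·(0.85338708 + 0.54834754·0.52127776) = 26.752838
y = r_b·(sin φ − φ·cos φ) = 23.483295·(0.52127776 − 0.54834754·0.85338708) = 1.252248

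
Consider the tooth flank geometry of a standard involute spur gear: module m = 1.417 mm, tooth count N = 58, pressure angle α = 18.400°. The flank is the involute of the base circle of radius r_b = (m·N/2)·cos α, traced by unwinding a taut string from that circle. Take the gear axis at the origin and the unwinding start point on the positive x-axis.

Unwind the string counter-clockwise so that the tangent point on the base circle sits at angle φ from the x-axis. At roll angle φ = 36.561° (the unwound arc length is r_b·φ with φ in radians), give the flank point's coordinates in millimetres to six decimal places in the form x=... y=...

pitch radius r_p = m·N/2 = 1.417·58/2 = 41.093000
base radius r_b = r_p·cos α = 41.093000·cos 18.400° = 38.992162
roll angle φ = 36.561° = 0.63810983 rad
x = r_b·(cos φ + φ·sin φ) = 38.992162·(0.80322313 + 0.63810983·0.59567828) = 46.140645
y = r_b·(sin φ − φ·cos φ) = 38.992162·(0.59567828 − 0.63810983·0.80322313) = 3.241563

x=46.140645 y=3.241563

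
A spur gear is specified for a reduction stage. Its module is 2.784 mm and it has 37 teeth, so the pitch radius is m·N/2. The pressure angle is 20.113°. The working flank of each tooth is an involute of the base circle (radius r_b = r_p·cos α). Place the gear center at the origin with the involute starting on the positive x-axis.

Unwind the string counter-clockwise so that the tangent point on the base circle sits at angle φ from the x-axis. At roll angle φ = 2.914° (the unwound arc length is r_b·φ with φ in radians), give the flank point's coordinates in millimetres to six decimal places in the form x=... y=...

x=48.425601 y=0.002120

pitch radius r_p = m·N/2 = 2.784·37/2 = 51.504000
base radius r_b = r_p·cos α = 51.504000·cos 20.113° = 48.363093
roll angle φ = 2.914° = 0.05085889 rad
x = r_b·(cos φ + φ·sin φ) = 48.363093·(0.99870697 + 0.05085889·0.05083697) = 48.425601
y = r_b·(sin φ − φ·cos φ) = 48.363093·(0.05083697 − 0.05085889·0.99870697) = 0.002120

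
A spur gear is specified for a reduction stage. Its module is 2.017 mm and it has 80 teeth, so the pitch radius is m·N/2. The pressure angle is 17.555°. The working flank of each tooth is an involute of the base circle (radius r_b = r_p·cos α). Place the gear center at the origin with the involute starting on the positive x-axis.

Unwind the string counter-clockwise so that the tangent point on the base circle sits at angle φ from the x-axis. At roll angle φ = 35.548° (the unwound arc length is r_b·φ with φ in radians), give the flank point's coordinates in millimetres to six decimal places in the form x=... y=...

pitch radius r_p = m·N/2 = 2.017·80/2 = 80.680000
base radius r_b = r_p·cos α = 80.680000·cos 17.555° = 76.922559
roll angle φ = 35.548° = 0.62042964 rad
x = r_b·(cos φ + φ·sin φ) = 76.922559·(0.81362874 + 0.62042964·0.58138478) = 90.333015
y = r_b·(sin φ − φ·cos φ) = 76.922559·(0.58138478 − 0.62042964·0.81362874) = 5.891144

x=90.333015 y=5.891144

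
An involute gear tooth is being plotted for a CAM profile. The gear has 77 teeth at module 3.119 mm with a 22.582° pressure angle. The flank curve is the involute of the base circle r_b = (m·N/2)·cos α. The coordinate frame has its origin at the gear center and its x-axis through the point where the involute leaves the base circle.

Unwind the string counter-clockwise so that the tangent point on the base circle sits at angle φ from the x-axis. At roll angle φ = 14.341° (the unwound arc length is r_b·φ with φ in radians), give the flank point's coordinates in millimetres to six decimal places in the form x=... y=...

x=114.293851 y=0.575916

pitch radius r_p = m·N/2 = 3.119·77/2 = 120.081500
base radius r_b = r_p·cos α = 120.081500·cos 22.582° = 110.874960
roll angle φ = 14.341° = 0.25029767 rad
x = r_b·(cos φ + φ·sin φ) = 110.874960·(0.96883873 + 0.25029767·0.24769236) = 114.293851
y = r_b·(sin φ − φ·cos φ) = 110.874960·(0.24769236 − 0.25029767·0.96883873) = 0.575916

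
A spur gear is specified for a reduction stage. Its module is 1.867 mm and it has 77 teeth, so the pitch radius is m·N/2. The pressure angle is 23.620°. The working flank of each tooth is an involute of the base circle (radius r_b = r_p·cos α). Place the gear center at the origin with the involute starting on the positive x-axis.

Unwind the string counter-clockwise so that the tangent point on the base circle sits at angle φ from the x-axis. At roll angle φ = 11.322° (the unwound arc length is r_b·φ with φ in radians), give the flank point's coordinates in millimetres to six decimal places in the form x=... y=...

pitch radius r_p = m·N/2 = 1.867·77/2 = 71.879500
base radius r_b = r_p·cos α = 71.879500·cos 23.620° = 65.857646
roll angle φ = 11.322° = 0.19760618 rad
x = r_b·(cos φ + φ·sin φ) = 65.857646·(0.98053935 + 0.19760618·0.19632266) = 67.130932
y = r_b·(sin φ − φ·cos φ) = 65.857646·(0.19632266 − 0.19760618·0.98053935) = 0.168729

x=67.130932 y=0.168729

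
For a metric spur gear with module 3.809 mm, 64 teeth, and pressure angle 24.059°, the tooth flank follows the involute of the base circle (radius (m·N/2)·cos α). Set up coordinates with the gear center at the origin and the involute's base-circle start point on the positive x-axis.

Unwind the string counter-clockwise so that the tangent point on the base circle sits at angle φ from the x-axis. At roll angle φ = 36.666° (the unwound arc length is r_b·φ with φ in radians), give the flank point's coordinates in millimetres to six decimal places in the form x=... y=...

x=131.808350 y=9.330445

pitch radius r_p = m·N/2 = 3.809·64/2 = 121.888000
base radius r_b = r_p·cos α = 121.888000·cos 24.059° = 111.299119
roll angle φ = 36.666° = 0.63994242 rad
x = r_b·(cos φ + φ·sin φ) = 111.299119·(0.80213014 + 0.63994242·0.59714926) = 131.808350
y = r_b·(sin φ − φ·cos φ) = 111.299119·(0.59714926 − 0.63994242·0.80213014) = 9.330445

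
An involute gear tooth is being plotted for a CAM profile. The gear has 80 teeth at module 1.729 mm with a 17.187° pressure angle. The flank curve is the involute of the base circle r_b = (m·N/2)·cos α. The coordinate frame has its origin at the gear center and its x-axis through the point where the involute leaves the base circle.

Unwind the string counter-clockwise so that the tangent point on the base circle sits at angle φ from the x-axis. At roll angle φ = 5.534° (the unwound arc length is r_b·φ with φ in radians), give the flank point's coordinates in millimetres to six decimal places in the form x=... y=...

x=66.379162 y=0.019826

pitch radius r_p = m·N/2 = 1.729·80/2 = 69.160000
base radius r_b = r_p·cos α = 69.160000·cos 17.187° = 66.071690
roll angle φ = 5.534° = 0.09658652 rad
x = r_b·(cos φ + φ·sin φ) = 66.071690·(0.99533915 + 0.09658652·0.09643642) = 66.379162
y = r_b·(sin φ − φ·cos φ) = 66.071690·(0.09643642 − 0.09658652·0.99533915) = 0.019826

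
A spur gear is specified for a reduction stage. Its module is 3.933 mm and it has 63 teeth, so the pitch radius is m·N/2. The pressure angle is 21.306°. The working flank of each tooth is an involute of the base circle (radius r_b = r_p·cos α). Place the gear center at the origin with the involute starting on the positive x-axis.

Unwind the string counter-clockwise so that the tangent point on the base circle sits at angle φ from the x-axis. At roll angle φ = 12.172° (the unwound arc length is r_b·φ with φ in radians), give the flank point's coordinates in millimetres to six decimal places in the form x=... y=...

pitch radius r_p = m·N/2 = 3.933·63/2 = 123.889500
base radius r_b = r_p·cos α = 123.889500·cos 21.306° = 115.422047
roll angle φ = 12.172° = 0.21244148 rad
x = r_b·(cos φ + φ·sin φ) = 115.422047·(0.97751905 + 0.21244148·0.21084712) = 117.997312
y = r_b·(sin φ − φ·cos φ) = 115.422047·(0.21084712 − 0.21244148·0.97751905) = 0.367218

x=117.997312 y=0.367218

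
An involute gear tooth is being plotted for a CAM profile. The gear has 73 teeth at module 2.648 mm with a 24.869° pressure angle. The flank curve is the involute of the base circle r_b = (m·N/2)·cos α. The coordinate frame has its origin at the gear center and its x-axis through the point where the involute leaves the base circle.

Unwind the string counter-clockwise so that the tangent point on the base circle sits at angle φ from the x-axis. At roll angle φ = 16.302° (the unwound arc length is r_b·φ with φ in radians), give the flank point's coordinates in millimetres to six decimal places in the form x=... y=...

x=91.167509 y=0.667824

pitch radius r_p = m·N/2 = 2.648·73/2 = 96.652000
base radius r_b = r_p·cos α = 96.652000·cos 24.869° = 87.689623
roll angle φ = 16.302° = 0.28452357 rad
x = r_b·(cos φ + φ·sin φ) = 87.689623·(0.95979549 + 0.28452357·0.28070021) = 91.167509
y = r_b·(sin φ − φ·cos φ) = 87.689623·(0.28070021 − 0.28452357·0.95979549) = 0.667824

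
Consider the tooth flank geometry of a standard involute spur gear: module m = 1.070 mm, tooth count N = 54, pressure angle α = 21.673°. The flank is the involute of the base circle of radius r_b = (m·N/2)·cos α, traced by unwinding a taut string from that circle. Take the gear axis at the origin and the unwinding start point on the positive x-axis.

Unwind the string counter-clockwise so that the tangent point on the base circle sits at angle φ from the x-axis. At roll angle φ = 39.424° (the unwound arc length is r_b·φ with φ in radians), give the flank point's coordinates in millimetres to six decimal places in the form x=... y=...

pitch radius r_p = m·N/2 = 1.070·54/2 = 28.890000
base radius r_b = r_p·cos α = 28.890000·cos 21.673° = 26.847671
roll angle φ = 39.424° = 0.68807860 rad
x = r_b·(cos φ + φ·sin φ) = 26.847671·(0.77246763 + 0.68807860·0.63505414) = 32.470507
y = r_b·(sin φ − φ·cos φ) = 26.847671·(0.63505414 − 0.68807860·0.77246763) = 2.779692

x=32.470507 y=2.779692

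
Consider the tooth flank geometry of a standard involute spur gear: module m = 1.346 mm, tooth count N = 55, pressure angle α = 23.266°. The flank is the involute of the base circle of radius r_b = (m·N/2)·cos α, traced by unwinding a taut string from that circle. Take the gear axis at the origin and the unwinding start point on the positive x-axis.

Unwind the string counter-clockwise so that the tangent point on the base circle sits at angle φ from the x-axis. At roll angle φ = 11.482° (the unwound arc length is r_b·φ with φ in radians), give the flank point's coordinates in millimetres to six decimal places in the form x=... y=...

pitch radius r_p = m·N/2 = 1.346·55/2 = 37.015000
base radius r_b = r_p·cos α = 37.015000·cos 23.266° = 34.004975
roll angle φ = 11.482° = 0.20039870 rad
x = r_b·(cos φ + φ·sin φ) = 34.004975·(0.97998729 + 0.20039870·0.19906007) = 34.680949
y = r_b·(sin φ − φ·cos φ) = 34.004975·(0.19906007 − 0.20039870·0.97998729) = 0.090858

x=34.680949 y=0.090858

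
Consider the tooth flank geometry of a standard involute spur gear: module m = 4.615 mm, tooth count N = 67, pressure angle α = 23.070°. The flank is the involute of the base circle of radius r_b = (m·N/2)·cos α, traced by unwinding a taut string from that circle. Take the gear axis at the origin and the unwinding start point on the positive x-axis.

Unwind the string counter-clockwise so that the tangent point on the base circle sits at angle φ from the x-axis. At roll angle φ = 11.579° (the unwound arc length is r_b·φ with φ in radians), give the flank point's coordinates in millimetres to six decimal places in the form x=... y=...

pitch radius r_p = m·N/2 = 4.615·67/2 = 154.602500
base radius r_b = r_p·cos α = 154.602500·cos 23.070° = 142.238443
roll angle φ = 11.579° = 0.20209167 rad
x = r_b·(cos φ + φ·sin φ) = 142.238443·(0.97964888 + 0.20209167·0.20071887) = 145.113437
y = r_b·(sin φ − φ·cos φ) = 142.238443·(0.20071887 − 0.20209167·0.97964888) = 0.389732

x=145.113437 y=0.389732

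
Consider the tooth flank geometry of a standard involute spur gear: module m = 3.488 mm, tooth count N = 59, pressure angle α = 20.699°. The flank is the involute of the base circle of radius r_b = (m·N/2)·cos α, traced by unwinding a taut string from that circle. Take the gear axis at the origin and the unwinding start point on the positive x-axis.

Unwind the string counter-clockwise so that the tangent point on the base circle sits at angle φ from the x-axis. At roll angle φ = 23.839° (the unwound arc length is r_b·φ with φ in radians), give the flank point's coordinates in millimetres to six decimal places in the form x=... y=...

x=104.228404 y=2.271210

pitch radius r_p = m·N/2 = 3.488·59/2 = 102.896000
base radius r_b = r_p·cos α = 102.896000·cos 20.699° = 96.254084
roll angle φ = 23.839° = 0.41606904 rad
x = r_b·(cos φ + φ·sin φ) = 96.254084·(0.91468477 + 0.41606904·0.40416800) = 104.228404
y = r_b·(sin φ − φ·cos φ) = 96.254084·(0.40416800 − 0.41606904·0.91468477) = 2.271210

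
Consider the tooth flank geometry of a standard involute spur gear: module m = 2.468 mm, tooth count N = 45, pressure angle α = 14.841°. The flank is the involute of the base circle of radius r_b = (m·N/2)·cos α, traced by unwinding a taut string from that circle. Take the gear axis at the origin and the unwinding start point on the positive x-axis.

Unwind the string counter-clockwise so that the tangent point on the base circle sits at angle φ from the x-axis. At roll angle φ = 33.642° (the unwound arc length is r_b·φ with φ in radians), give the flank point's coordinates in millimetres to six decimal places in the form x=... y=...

pitch radius r_p = m·N/2 = 2.468·45/2 = 55.530000
base radius r_b = r_p·cos α = 55.530000·cos 14.841° = 53.677539
roll angle φ = 33.642° = 0.58716367 rad
x = r_b·(cos φ + φ·sin φ) = 53.677539·(0.83251536 + 0.58716367·0.55400196) = 62.148132
y = r_b·(sin φ − φ·cos φ) = 53.677539·(0.55400196 − 0.58716367·0.83251536) = 3.498659

x=62.148132 y=3.498659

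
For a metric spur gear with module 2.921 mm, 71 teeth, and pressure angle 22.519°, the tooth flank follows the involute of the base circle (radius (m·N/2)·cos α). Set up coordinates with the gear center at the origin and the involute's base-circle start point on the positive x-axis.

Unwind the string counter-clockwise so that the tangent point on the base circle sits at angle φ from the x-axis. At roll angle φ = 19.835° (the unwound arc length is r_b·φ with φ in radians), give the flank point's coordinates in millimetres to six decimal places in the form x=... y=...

x=101.358058 y=1.308909

pitch radius r_p = m·N/2 = 2.921·71/2 = 103.695500
base radius r_b = r_p·cos α = 103.695500·cos 22.519° = 95.788986
roll angle φ = 19.835° = 0.34618606 rad
x = r_b·(cos φ + φ·sin φ) = 95.788986·(0.94067367 + 0.34618606·0.33931261) = 101.358058
y = r_b·(sin φ − φ·cos φ) = 95.788986·(0.33931261 − 0.34618606·0.94067367) = 1.308909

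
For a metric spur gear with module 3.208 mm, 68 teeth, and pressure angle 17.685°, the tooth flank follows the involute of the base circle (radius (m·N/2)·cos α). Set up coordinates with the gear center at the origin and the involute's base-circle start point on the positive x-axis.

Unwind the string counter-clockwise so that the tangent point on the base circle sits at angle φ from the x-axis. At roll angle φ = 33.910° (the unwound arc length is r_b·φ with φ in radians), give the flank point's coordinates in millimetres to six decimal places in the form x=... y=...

pitch radius r_p = m·N/2 = 3.208·68/2 = 109.072000
base radius r_b = r_p·cos α = 109.072000·cos 17.685° = 103.917371
roll angle φ = 33.910° = 0.59184115 rad
x = r_b·(cos φ + φ·sin φ) = 103.917371·(0.82991493 + 0.59184115·0.55788996) = 120.554248
y = r_b·(sin φ − φ·cos φ) = 103.917371·(0.55788996 − 0.59184115·0.82991493) = 6.932552

x=120.554248 y=6.932552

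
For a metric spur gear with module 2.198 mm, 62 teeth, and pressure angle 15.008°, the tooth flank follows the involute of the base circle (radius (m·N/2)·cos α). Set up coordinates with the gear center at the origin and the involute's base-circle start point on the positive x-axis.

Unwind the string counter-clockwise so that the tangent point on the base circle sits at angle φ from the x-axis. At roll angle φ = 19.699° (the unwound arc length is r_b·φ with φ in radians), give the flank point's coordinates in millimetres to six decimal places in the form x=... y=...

x=69.589417 y=0.881085

pitch radius r_p = m·N/2 = 2.198·62/2 = 68.138000
base radius r_b = r_p·cos α = 68.138000·cos 15.008° = 65.813791
roll angle φ = 19.699° = 0.34381241 rad
x = r_b·(cos φ + φ·sin φ) = 65.813791·(0.94147643 + 0.34381241·0.33707883) = 69.589417
y = r_b·(sin φ − φ·cos φ) = 65.813791·(0.33707883 − 0.34381241·0.94147643) = 0.881085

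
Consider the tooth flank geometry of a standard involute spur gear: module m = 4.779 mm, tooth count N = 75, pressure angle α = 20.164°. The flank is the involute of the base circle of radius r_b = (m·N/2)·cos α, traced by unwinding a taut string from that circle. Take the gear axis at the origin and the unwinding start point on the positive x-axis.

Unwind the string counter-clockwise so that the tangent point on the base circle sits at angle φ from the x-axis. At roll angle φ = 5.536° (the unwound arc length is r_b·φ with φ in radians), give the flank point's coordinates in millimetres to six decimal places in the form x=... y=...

pitch radius r_p = m·N/2 = 4.779·75/2 = 179.212500
base radius r_b = r_p·cos α = 179.212500·cos 20.164° = 168.228529
roll angle φ = 5.536° = 0.09662143 rad
x = r_b·(cos φ + φ·sin φ) = 168.228529·(0.99533578 + 0.09662143·0.09647116) = 169.011963
y = r_b·(sin φ − φ·cos φ) = 168.228529·(0.09647116 − 0.09662143·0.99533578) = 0.050535

x=169.011963 y=0.050535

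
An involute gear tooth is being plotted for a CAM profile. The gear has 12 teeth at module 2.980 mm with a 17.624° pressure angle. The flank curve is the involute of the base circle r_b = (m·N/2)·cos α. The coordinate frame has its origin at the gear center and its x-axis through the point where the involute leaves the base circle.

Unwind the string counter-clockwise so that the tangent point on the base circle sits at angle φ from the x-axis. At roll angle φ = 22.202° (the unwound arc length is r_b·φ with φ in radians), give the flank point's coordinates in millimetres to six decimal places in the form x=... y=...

x=18.272533 y=0.325568

pitch radius r_p = m·N/2 = 2.980·12/2 = 17.880000
base radius r_b = r_p·cos α = 17.880000·cos 17.624° = 17.040783
roll angle φ = 22.202° = 0.38749800 rad
x = r_b·(cos φ + φ·sin φ) = 17.040783·(0.92585740 + 0.38749800·0.37787311) = 18.272533
y = r_b·(sin φ − φ·cos φ) = 17.040783·(0.37787311 − 0.38749800·0.92585740) = 0.325568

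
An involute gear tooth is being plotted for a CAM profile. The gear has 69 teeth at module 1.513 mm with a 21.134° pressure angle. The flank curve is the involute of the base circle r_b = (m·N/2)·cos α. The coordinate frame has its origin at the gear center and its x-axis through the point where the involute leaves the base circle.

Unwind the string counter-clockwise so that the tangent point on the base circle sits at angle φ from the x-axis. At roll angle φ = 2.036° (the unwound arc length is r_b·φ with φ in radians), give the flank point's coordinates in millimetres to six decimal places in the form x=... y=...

pitch radius r_p = m·N/2 = 1.513·69/2 = 52.198500
base radius r_b = r_p·cos α = 52.198500·cos 21.134° = 48.687616
roll angle φ = 2.036° = 0.03553490 rad
x = r_b·(cos φ + φ·sin φ) = 48.687616·(0.99936870 + 0.03553490·0.03552743) = 48.718345
y = r_b·(sin φ − φ·cos φ) = 48.687616·(0.03552743 − 0.03553490·0.99936870) = 0.000728

x=48.718345 y=0.000728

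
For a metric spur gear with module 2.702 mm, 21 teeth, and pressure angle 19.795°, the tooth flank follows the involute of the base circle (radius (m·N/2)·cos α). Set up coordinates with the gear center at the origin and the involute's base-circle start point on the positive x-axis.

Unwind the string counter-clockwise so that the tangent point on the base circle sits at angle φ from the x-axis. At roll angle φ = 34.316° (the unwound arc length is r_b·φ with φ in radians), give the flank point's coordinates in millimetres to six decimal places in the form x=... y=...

x=31.061534 y=1.844014

pitch radius r_p = m·N/2 = 2.702·21/2 = 28.371000
base radius r_b = r_p·cos α = 28.371000·cos 19.795° = 26.694567
roll angle φ = 34.316° = 0.59892719 rad
x = r_b·(cos φ + φ·sin φ) = 26.694567·(0.82594090 + 0.59892719·0.56375672) = 31.061534
y = r_b·(sin φ − φ·cos φ) = 26.694567·(0.56375672 − 0.59892719·0.82594090) = 1.844014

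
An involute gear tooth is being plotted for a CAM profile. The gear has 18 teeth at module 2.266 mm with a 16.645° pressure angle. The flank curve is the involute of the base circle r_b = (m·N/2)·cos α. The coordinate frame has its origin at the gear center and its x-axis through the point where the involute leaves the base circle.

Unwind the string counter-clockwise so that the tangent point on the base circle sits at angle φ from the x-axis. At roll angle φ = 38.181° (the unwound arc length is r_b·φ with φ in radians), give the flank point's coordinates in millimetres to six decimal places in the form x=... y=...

pitch radius r_p = m·N/2 = 2.266·18/2 = 20.394000
base radius r_b = r_p·cos α = 20.394000·cos 16.645° = 19.539449
roll angle φ = 38.181° = 0.66638416 rad
x = r_b·(cos φ + φ·sin φ) = 19.539449·(0.78606192 + 0.66638416·0.61814776) = 23.407982
y = r_b·(sin φ − φ·cos φ) = 19.539449·(0.61814776 − 0.66638416·0.78606192) = 1.843128

x=23.407982 y=1.843128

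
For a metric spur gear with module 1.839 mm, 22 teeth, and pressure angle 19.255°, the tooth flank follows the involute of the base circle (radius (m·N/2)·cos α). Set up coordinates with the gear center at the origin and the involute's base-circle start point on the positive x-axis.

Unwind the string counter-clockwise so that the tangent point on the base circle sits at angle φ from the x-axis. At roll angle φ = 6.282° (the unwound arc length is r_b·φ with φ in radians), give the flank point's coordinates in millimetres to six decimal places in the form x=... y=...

pitch radius r_p = m·N/2 = 1.839·22/2 = 20.229000
base radius r_b = r_p·cos α = 20.229000·cos 19.255° = 19.097395
roll angle φ = 6.282° = 0.10964158 rad
x = r_b·(cos φ + φ·sin φ) = 19.097395·(0.99399538 + 0.10964158·0.10942204) = 19.211838
y = r_b·(sin φ − φ·cos φ) = 19.097395·(0.10942204 − 0.10964158·0.99399538) = 0.008380

x=19.211838 y=0.008380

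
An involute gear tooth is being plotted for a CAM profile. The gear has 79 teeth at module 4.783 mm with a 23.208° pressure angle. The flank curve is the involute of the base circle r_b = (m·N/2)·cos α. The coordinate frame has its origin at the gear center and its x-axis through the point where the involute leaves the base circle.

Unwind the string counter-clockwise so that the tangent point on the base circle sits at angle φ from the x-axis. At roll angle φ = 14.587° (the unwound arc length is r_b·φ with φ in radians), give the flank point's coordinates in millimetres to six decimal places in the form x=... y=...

pitch radius r_p = m·N/2 = 4.783·79/2 = 188.928500
base radius r_b = r_p·cos α = 188.928500·cos 23.208° = 173.640467
roll angle φ = 14.587° = 0.25459118 rad
x = r_b·(cos φ + φ·sin φ) = 173.640467·(0.96776634 + 0.25459118·0.25184979) = 179.177006
y = r_b·(sin φ − φ·cos φ) = 173.640467·(0.25184979 − 0.25459118·0.96776634) = 0.948947

x=179.177006 y=0.948947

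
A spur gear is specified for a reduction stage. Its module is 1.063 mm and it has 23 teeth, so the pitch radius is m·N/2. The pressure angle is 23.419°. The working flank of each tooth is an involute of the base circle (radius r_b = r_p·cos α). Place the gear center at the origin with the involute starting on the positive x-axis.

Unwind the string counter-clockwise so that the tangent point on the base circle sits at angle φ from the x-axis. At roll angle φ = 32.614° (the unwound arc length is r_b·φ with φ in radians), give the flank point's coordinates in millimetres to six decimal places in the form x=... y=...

pitch radius r_p = m·N/2 = 1.063·23/2 = 12.224500
base radius r_b = r_p·cos α = 12.224500·cos 23.419° = 11.217481
roll angle φ = 32.614° = 0.56922168 rad
x = r_b·(cos φ + φ·sin φ) = 11.217481·(0.84232073 + 0.56922168·0.53897662) = 12.890208
y = r_b·(sin φ − φ·cos φ) = 11.217481·(0.53897662 − 0.56922168·0.84232073) = 0.667546

x=12.890208 y=0.667546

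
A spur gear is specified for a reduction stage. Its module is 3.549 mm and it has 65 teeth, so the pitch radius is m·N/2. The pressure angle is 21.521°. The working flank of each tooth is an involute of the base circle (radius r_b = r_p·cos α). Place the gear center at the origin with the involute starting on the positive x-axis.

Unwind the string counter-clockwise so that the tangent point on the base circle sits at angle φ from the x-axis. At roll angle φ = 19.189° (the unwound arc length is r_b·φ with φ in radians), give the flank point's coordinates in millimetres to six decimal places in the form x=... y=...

x=113.151237 y=1.328597

pitch radius r_p = m·N/2 = 3.549·65/2 = 115.342500
base radius r_b = r_p·cos α = 115.342500·cos 21.521° = 107.301187
roll angle φ = 19.189° = 0.33491123 rad
x = r_b·(cos φ + φ·sin φ) = 107.301187·(0.94443949 + 0.33491123·0.32868533) = 113.151237
y = r_b·(sin φ − φ·cos φ) = 107.301187·(0.32868533 − 0.33491123·0.94443949) = 1.328597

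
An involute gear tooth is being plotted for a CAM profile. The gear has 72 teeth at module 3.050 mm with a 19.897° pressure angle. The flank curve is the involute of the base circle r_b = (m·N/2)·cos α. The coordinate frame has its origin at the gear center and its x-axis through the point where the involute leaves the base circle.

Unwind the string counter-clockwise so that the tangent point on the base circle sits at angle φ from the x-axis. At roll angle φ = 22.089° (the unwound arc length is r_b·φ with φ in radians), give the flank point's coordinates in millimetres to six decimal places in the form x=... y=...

x=110.635543 y=1.942862

pitch radius r_p = m·N/2 = 3.050·72/2 = 109.800000
base radius r_b = r_p·cos α = 109.800000·cos 19.897° = 103.245593
roll angle φ = 22.089° = 0.38552578 rad
x = r_b·(cos φ + φ·sin φ) = 103.245593·(0.92660084 + 0.38552578·0.37604638) = 110.635543
y = r_b·(sin φ − φ·cos φ) = 103.245593·(0.37604638 − 0.38552578·0.92660084) = 1.942862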